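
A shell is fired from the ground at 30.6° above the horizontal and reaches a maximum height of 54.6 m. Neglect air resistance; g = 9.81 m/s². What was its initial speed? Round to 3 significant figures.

64.3 m/s

At maximum height v_y = 0, so (v₀ sin θ)² = 2 g H.
v₀ sin 30.6° = √(2 × 9.81 × 54.6) = 32.73 m/s.
v₀ = 32.73 / sin 30.6° = 32.73 / 0.5090 = 64.3 m/s.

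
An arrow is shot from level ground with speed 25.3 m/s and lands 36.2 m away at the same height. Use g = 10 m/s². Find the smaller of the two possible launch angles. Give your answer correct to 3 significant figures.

17.2°

Level-ground range: R = v₀² sin(2θ)/g ⇒ sin 2θ = R g / v₀² = 36.2×10/25.3² = 0.5655.
2θ = arcsin(0.5655) = 34.44° or 180° − 34.44° = 145.56°.
So θ = 17.2° or θ = 72.8°.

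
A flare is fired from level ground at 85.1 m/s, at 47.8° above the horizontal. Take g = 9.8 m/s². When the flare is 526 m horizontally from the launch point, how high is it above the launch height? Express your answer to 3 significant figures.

165 m

v_x = 85.1 cos 47.8° = 57.16 m/s, v_y0 = 85.1 sin 47.8° = 63.04 m/s.
Time to reach x = 526 m: t = x / v_x = 526 / 57.16 = 9.202 s.
y = v_y0 t − ½ g t² = 63.04×9.202 − 4.900×9.202² = 165 m.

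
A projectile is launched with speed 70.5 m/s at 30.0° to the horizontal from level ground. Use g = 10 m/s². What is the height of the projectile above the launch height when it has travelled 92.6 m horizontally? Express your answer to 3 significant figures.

v_x = 70.5 cos 30.0° = 61.05 m/s, v_y0 = 70.5 sin 30.0° = 35.25 m/s.
Time to reach x = 92.6 m: t = x / v_x = 92.6 / 61.05 = 1.517 s.
y = v_y0 t − ½ g t² = 35.25×1.517 − 5.000×1.517² = 42.0 m.

42.0 m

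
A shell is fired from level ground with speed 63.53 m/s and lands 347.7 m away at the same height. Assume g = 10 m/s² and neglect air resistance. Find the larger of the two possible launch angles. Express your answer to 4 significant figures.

Level-ground range: R = v₀² sin(2θ)/g ⇒ sin 2θ = R g / v₀² = 347.7×10/63.53² = 0.8615.
2θ = arcsin(0.8615) = 59.485° or 180° − 59.485° = 120.515°.
So θ = 29.74° or θ = 60.26°.

60.26°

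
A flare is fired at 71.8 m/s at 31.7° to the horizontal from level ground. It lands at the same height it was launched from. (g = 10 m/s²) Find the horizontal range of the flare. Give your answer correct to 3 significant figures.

461 m

For level ground, R = v₀² sin(2θ) / g.
sin(2 × 31.7°) = sin 63.40° = 0.8942.
R = (71.8)² × 0.8942 / 10 = 461 m.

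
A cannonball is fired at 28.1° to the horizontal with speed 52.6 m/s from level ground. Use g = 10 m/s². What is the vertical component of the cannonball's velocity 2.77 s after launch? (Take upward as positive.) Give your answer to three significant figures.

-2.92 m/s

Initial vertical component: v_y0 = 52.6 sin 28.1° = 24.78 m/s.
v_y(t) = v_y0 − g t = 24.78 − 10 × 2.77 = -2.92 m/s.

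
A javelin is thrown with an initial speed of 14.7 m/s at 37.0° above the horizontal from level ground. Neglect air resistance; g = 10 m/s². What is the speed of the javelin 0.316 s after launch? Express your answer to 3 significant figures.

13.0 m/s

v_x = 14.7 cos 37.0° = 11.74 m/s (constant).
v_y(t) = 14.7 sin 37.0° − g t = 8.847 − 10 × 0.316 = 5.687 m/s.
Speed = √(v_x² + v_y²) = √(137.8 + 32.34) = 13.0 m/s.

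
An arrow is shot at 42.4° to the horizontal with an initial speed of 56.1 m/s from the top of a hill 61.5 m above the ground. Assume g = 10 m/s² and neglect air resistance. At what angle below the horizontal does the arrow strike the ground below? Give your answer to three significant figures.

51.2°

v_x = 56.1 cos 42.4° = 41.43 m/s.
At impact |v_y| = √(v_y0² + 2 g h) = √(37.83² + 2×10×61.5) = 51.59 m/s.
Angle below horizontal = arctan(|v_y| / v_x) = arctan(51.59 / 41.43) = 51.2°.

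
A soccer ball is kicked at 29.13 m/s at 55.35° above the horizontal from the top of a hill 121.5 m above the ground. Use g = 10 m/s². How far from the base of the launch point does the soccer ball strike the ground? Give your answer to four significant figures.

Components: v_x = 29.13 cos 55.35° = 16.562 m/s, v_y = 29.13 sin 55.35° = 23.964 m/s.
Vertical: 0 = 121.5 + 23.964 t − ½(10) t² ⇒ 5.000 t² − 23.964 t − 121.5 = 0.
t = [23.964 + √(574.27 + 2430.0)] / 10.00 = 7.8775 s.
Horizontal: R = v_x · t = 16.562 × 7.8775 = 130.5 m.

130.5 m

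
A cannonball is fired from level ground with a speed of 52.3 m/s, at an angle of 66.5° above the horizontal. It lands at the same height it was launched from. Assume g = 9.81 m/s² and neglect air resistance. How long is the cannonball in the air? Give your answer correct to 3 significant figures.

Vertical component: v_y = 52.3 sin 66.5° = 47.96 m/s.
For a projectile landing at launch height, time of flight is t = 2 v_y / g = 2 × 47.96 / 9.81 = 9.78 s.

9.78 s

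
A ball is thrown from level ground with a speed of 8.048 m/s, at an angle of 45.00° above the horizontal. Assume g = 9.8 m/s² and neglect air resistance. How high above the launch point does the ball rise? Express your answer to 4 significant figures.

1.652 m

Vertical component of launch velocity: v_y = 8.048 sin 45.00° = 5.6908 m/s.
At the highest point the vertical velocity is zero, so v_y² = 2 g h_max.
h_max = (5.6908)² / (2 × 9.8) = 32.385 / 19.60 = 1.652 m.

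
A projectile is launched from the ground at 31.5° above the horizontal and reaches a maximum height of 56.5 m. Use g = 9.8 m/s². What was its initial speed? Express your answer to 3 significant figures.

At maximum height v_y = 0, so (v₀ sin θ)² = 2 g H.
v₀ sin 31.5° = √(2 × 9.8 × 56.5) = 33.28 m/s.
v₀ = 33.28 / sin 31.5° = 33.28 / 0.5225 = 63.7 m/s.

63.7 m/s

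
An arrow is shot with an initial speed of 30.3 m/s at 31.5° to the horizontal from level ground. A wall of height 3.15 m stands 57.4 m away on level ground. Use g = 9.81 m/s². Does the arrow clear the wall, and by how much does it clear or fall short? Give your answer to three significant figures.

Yes — it clears the wall by 7.81 m.

v_x = 30.3 cos 31.5° = 25.83 m/s; v_y0 = 30.3 sin 31.5° = 15.83 m/s.
Time to reach the wall: t = 57.4 / 25.83 = 2.222 s.
Height at that point: y = 15.83×2.222 − 4.905×2.222² = 10.96 m.
That is 10.96 − 3.15 = 7.81 m above the top of the wall, so the arrow clears it.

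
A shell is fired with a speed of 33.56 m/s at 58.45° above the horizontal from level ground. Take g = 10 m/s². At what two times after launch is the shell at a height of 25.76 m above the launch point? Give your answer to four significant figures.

1.120 s and 4.600 s

v_y0 = 33.56 sin 58.45° = 28.599 m/s.
Set y = v_y0 t − ½ g t² = 25.76: 5.000 t² − 28.599 t + 25.76 = 0.
t = [28.599 ± √(817.90 − 515.20)] / 10 = (28.599 ± 17.398) / 10, giving t = 1.120 s or t = 4.600 s.
So the shell is at 25.76 m at t = 1.120 s (rising) and t = 4.600 s (falling).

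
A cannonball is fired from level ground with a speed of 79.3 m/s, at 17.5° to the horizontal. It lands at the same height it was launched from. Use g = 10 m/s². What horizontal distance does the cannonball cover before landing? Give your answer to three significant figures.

361 m

For level ground, R = v₀² sin(2θ) / g.
sin(2 × 17.5°) = sin 35.00° = 0.5736.
R = (79.3)² × 0.5736 / 10 = 361 m.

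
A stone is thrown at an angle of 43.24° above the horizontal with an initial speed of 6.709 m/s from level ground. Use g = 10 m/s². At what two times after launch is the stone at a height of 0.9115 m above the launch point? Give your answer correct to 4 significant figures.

0.2895 s and 0.6297 s

v_y0 = 6.709 sin 43.24° = 4.5960 m/s.
Set y = v_y0 t − ½ g t² = 0.9115: 5.000 t² − 4.5960 t + 0.9115 = 0.
t = [4.5960 ± √(21.123 − 18.230)] / 10 = (4.5960 ± 1.7009) / 10, giving t = 0.2895 s or t = 0.6297 s.
So the stone is at 0.9115 m at t = 0.2895 s (rising) and t = 0.6297 s (falling).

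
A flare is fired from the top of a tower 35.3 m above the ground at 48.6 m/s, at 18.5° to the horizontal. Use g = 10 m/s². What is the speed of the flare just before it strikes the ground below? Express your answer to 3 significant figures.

v_x = 48.6 cos 18.5° = 46.09 m/s is unchanged throughout.
For the vertical component, v_y² = v_y0² + 2 g h = (15.42)² + 2×10×35.3 = 943.8, so |v_y| = 30.72 m/s.
Impact speed = √(v_x² + v_y²) = √(2124 + 943.8) = 55.4 m/s.

55.4 m/s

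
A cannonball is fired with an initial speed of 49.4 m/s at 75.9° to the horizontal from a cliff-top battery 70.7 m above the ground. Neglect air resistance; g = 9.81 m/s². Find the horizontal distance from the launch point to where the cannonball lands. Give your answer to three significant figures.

133 m

Components: v_x = 49.4 cos 75.9° = 12.03 m/s, v_y = 49.4 sin 75.9° = 47.91 m/s.
Vertical: 0 = 70.7 + 47.91 t − ½(9.81) t² ⇒ 4.905 t² − 47.91 t − 70.7 = 0.
t = [47.91 + √(2295 + 1387)] / 9.810 = 11.07 s.
Horizontal: R = v_x · t = 12.03 × 11.07 = 133 m.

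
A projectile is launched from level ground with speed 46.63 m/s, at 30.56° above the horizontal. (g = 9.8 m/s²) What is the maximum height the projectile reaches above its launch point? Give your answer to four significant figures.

28.68 m

Vertical component of launch velocity: v_y = 46.63 sin 30.56° = 23.709 m/s.
At the highest point the vertical velocity is zero, so v_y² = 2 g h_max.
h_max = (23.709)² / (2 × 9.8) = 562.12 / 19.60 = 28.68 m.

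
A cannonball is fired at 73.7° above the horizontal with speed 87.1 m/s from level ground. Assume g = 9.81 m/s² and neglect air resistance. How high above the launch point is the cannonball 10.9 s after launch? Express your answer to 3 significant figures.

v_y0 = 87.1 sin 73.7° = 83.60 m/s.
y(t) = v_y0 t − ½ g t² = 83.60×10.9 − 4.905×10.9² = 328 m.

328 m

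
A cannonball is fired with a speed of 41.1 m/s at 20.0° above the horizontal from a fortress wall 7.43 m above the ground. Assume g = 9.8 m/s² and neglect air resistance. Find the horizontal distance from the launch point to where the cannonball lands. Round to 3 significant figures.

128 m

Components: v_x = 41.1 cos 20.0° = 38.62 m/s, v_y = 41.1 sin 20.0° = 14.06 m/s.
Vertical: 0 = 7.43 + 14.06 t − ½(9.8) t² ⇒ 4.900 t² − 14.06 t − 7.43 = 0.
t = [14.06 + √(197.7 + 145.6)] / 9.800 = 3.325 s.
Horizontal: R = v_x · t = 38.62 × 3.325 = 128 m.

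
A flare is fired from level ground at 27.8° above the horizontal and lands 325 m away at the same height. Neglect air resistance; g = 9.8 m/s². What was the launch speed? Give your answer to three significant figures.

62.1 m/s

On level ground, R = v₀² sin(2θ) / g, so v₀ = √(R g / sin 2θ).
sin(2 × 27.8°) = 0.8251.
v₀ = √(325 × 9.8 / 0.8251) = √3860 = 62.1 m/s.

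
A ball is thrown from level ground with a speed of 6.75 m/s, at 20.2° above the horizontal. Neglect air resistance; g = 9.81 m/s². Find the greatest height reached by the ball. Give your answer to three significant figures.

Vertical component of launch velocity: v_y = 6.75 sin 20.2° = 2.331 m/s.
At the highest point the vertical velocity is zero, so v_y² = 2 g h_max.
h_max = (2.331)² / (2 × 9.81) = 5.434 / 19.62 = 0.277 m.

0.277 m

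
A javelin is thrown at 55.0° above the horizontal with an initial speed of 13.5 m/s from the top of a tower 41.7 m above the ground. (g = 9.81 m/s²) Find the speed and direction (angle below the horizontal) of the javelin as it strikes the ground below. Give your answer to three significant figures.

v_x = 13.5 cos 55.0° = 7.743 m/s (constant).
|v_y| at impact = √((11.06)² + 2×9.81×41.7) = 30.67 m/s.
Speed = √(7.743² + 30.67²) = 31.6 m/s; angle = arctan(30.67/7.743) = 75.8° below horizontal.

31.6 m/s at 75.8° below the horizontal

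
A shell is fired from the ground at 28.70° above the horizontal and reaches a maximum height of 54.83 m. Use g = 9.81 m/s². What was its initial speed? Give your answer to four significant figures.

68.30 m/s

At maximum height v_y = 0, so (v₀ sin θ)² = 2 g H.
v₀ sin 28.70° = √(2 × 9.81 × 54.83) = 32.799 m/s.
v₀ = 32.799 / sin 28.70° = 32.799 / 0.4802 = 68.30 m/s.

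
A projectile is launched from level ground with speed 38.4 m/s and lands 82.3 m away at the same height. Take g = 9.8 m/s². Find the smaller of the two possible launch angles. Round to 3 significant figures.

Level-ground range: R = v₀² sin(2θ)/g ⇒ sin 2θ = R g / v₀² = 82.3×9.8/38.4² = 0.5470.
2θ = arcsin(0.5470) = 33.16° or 180° − 33.16° = 146.84°.
So θ = 16.6° or θ = 73.4°.

16.6°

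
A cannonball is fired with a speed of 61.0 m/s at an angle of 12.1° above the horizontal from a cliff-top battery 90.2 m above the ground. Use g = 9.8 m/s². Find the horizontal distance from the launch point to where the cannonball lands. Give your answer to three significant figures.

345 m

Components: v_x = 61.0 cos 12.1° = 59.64 m/s, v_y = 61.0 sin 12.1° = 12.79 m/s.
Vertical: 0 = 90.2 + 12.79 t − ½(9.8) t² ⇒ 4.900 t² − 12.79 t − 90.2 = 0.
t = [12.79 + √(163.6 + 1768)] / 9.800 = 5.790 s.
Horizontal: R = v_x · t = 59.64 × 5.790 = 345 m.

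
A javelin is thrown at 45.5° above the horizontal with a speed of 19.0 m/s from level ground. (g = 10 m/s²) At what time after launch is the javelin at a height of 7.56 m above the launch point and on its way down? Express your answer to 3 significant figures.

1.92 s

v_y0 = 19.0 sin 45.5° = 13.55 m/s.
Set y = v_y0 t − ½ g t² = 7.56: 5.000 t² − 13.55 t + 7.56 = 0.
t = [13.55 ± √(183.6 − 151.2)] / 10 = (13.55 ± 5.692) / 10, giving t = 0.786 s or t = 1.92 s.
On the way down corresponds to the larger root: t = 1.92 s.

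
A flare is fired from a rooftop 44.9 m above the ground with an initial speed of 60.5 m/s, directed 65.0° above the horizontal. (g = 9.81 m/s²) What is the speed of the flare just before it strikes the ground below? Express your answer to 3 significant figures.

67.4 m/s

v_x = 60.5 cos 65.0° = 25.57 m/s is unchanged throughout.
For the vertical component, v_y² = v_y0² + 2 g h = (54.83)² + 2×9.81×44.9 = 3887, so |v_y| = 62.35 m/s.
Impact speed = √(v_x² + v_y²) = √(653.8 + 3887) = 67.4 m/s.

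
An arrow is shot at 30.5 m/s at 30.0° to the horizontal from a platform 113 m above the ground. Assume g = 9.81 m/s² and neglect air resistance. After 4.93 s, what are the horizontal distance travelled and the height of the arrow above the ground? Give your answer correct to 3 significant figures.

v_x = 30.5 cos 30.0° = 26.41 m/s; v_y0 = 30.5 sin 30.0° = 15.25 m/s.
x = v_x t = 26.41 × 4.93 = 130 m.
y = 113 + v_y0 t − ½ g t² = 69.0 m.

x = 130 m, y = 69.0 m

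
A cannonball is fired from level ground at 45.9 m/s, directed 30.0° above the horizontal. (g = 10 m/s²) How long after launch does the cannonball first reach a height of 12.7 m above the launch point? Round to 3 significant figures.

0.644 s

v_y0 = 45.9 sin 30.0° = 22.95 m/s.
Set y = v_y0 t − ½ g t² = 12.7: 5.000 t² − 22.95 t + 12.7 = 0.
t = [22.95 ± √(526.7 − 254.0)] / 10 = (22.95 ± 16.51) / 10, giving t = 0.644 s or t = 3.95 s.
The cannonball is on the way up at the first time, so t = 0.644 s.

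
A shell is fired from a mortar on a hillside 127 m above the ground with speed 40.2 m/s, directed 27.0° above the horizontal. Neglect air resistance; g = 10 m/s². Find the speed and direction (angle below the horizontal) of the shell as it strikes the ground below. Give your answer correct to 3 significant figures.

v_x = 40.2 cos 27.0° = 35.82 m/s (constant).
|v_y| at impact = √((18.25)² + 2×10×127) = 53.60 m/s.
Speed = √(35.82² + 53.60²) = 64.5 m/s; angle = arctan(53.60/35.82) = 56.2° below horizontal.

64.5 m/s at 56.2° below the horizontal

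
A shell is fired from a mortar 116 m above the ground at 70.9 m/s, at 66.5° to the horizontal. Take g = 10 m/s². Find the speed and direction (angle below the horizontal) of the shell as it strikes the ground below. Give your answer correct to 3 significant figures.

85.7 m/s at 70.7° below the horizontal

v_x = 70.9 cos 66.5° = 28.27 m/s (constant).
|v_y| at impact = √((65.02)² + 2×10×116) = 80.92 m/s.
Speed = √(28.27² + 80.92²) = 85.7 m/s; angle = arctan(80.92/28.27) = 70.7° below horizontal.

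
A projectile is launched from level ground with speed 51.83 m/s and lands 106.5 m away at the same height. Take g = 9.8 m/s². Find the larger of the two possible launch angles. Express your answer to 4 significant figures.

78.57°

Level-ground range: R = v₀² sin(2θ)/g ⇒ sin 2θ = R g / v₀² = 106.5×9.8/51.83² = 0.3885.
2θ = arcsin(0.3885) = 22.861° or 180° − 22.861° = 157.139°.
So θ = 11.43° or θ = 78.57°.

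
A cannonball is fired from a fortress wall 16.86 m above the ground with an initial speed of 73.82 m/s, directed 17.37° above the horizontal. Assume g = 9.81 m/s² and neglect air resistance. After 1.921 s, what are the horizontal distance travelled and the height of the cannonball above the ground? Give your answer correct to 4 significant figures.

v_x = 73.82 cos 17.37° = 70.454 m/s; v_y0 = 73.82 sin 17.37° = 22.038 m/s.
x = v_x t = 70.454 × 1.921 = 135.3 m.
y = 16.86 + v_y0 t − ½ g t² = 41.09 m.

x = 135.3 m, y = 41.09 m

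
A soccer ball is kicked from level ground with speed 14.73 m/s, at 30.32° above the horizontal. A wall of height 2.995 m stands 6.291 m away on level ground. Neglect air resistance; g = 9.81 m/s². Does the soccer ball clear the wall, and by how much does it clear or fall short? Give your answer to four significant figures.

v_x = 14.73 cos 30.32° = 12.715 m/s; v_y0 = 14.73 sin 30.32° = 7.4361 m/s.
Time to reach the wall: t = 6.291 / 12.715 = 0.49477 s.
Height at that point: y = 7.4361×0.49477 − 4.905×0.49477² = 2.4784 m.
That is 2.995 − 2.4784 = 0.5166 m below the top of the wall, so the soccer ball does not clear it.

No — it falls 0.5166 m short of clearing the wall.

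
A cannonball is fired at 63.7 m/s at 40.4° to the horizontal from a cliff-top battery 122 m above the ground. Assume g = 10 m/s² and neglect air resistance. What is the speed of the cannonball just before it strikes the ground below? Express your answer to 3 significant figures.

v_x = 63.7 cos 40.4° = 48.51 m/s is unchanged throughout.
For the vertical component, v_y² = v_y0² + 2 g h = (41.29)² + 2×10×122 = 4145, so |v_y| = 64.38 m/s.
Impact speed = √(v_x² + v_y²) = √(2353 + 4145) = 80.6 m/s.

80.6 m/s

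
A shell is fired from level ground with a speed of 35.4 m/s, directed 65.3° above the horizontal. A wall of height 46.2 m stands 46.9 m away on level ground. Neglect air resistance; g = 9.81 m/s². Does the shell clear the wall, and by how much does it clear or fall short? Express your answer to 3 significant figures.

Yes — it clears the wall by 6.46 m.

v_x = 35.4 cos 65.3° = 14.79 m/s; v_y0 = 35.4 sin 65.3° = 32.16 m/s.
Time to reach the wall: t = 46.9 / 14.79 = 3.171 s.
Height at that point: y = 32.16×3.171 − 4.905×3.171² = 52.66 m.
That is 52.66 − 46.2 = 6.46 m above the top of the wall, so the shell clears it.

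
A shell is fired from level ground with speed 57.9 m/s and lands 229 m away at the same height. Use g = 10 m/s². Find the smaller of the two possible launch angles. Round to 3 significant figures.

Level-ground range: R = v₀² sin(2θ)/g ⇒ sin 2θ = R g / v₀² = 229×10/57.9² = 0.6831.
2θ = arcsin(0.6831) = 43.09° or 180° − 43.09° = 136.91°.
So θ = 21.5° or θ = 68.5°.

21.5°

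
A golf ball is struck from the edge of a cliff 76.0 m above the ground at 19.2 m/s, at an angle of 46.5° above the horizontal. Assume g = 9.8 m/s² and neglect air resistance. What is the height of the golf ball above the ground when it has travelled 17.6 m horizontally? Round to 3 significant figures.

85.9 m

v_x = 19.2 cos 46.5° = 13.22 m/s, v_y0 = 19.2 sin 46.5° = 13.93 m/s.
Time to reach x = 17.6 m: t = x / v_x = 17.6 / 13.22 = 1.331 s.
y = 76.0 + v_y0 t − ½ g t² = 76.0 + 13.93×1.331 − 4.900×1.331² = 85.9 m.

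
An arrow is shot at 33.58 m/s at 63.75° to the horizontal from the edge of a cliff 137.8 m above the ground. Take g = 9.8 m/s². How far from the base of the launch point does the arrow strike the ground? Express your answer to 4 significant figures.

136.7 m

Components: v_x = 33.58 cos 63.75° = 14.852 m/s, v_y = 33.58 sin 63.75° = 30.117 m/s.
Vertical: 0 = 137.8 + 30.117 t − ½(9.8) t² ⇒ 4.900 t² − 30.117 t − 137.8 = 0.
t = [30.117 + √(907.03 + 2700.9)] / 9.800 = 9.2024 s.
Horizontal: R = v_x · t = 14.852 × 9.2024 = 136.7 m.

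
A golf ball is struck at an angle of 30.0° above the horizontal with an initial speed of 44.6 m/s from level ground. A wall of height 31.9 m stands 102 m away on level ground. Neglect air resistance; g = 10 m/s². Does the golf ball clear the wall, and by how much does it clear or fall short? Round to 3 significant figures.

No — it falls 7.88 m short of clearing the wall.

v_x = 44.6 cos 30.0° = 38.62 m/s; v_y0 = 44.6 sin 30.0° = 22.30 m/s.
Time to reach the wall: t = 102 / 38.62 = 2.641 s.
Height at that point: y = 22.30×2.641 − 5.000×2.641² = 24.02 m.
That is 31.9 − 24.02 = 7.88 m below the top of the wall, so the golf ball does not clear it.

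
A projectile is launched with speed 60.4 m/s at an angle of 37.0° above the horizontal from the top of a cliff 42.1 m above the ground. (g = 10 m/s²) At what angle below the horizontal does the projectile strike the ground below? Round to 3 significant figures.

v_x = 60.4 cos 37.0° = 48.24 m/s.
At impact |v_y| = √(v_y0² + 2 g h) = √(36.35² + 2×10×42.1) = 46.51 m/s.
Angle below horizontal = arctan(|v_y| / v_x) = arctan(46.51 / 48.24) = 44.0°.

44.0°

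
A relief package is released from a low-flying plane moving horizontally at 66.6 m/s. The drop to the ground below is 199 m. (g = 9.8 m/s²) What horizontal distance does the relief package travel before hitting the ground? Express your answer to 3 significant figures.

Initial vertical velocity is zero, so the fall time comes from h = ½ g t²: t = √(2 × 199 / 9.8) = 6.373 s.
Horizontal motion is uniform at 66.6 m/s, so x = 66.6 × 6.373 = 424 m.

424 m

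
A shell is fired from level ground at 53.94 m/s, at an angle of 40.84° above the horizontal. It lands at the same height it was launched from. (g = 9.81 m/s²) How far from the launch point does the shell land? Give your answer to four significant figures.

293.5 m

Components: v_x = 53.94 cos 40.84° = 40.808 m/s, v_y = 53.94 sin 40.84° = 35.274 m/s.
Time of flight (same landing height): t = 2 v_y / g = 2 × 35.274 / 9.81 = 7.1914 s.
Range: R = v_x · t = 40.808 × 7.1914 = 293.5 m.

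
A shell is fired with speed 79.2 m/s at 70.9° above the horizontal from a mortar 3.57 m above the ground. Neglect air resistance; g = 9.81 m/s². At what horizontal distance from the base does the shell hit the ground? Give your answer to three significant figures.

397 m

Components: v_x = 79.2 cos 70.9° = 25.92 m/s, v_y = 79.2 sin 70.9° = 74.84 m/s.
Vertical: 0 = 3.57 + 74.84 t − ½(9.81) t² ⇒ 4.905 t² − 74.84 t − 3.57 = 0.
t = [74.84 + √(5601 + 70.04)] / 9.810 = 15.31 s.
Horizontal: R = v_x · t = 25.92 × 15.31 = 397 m.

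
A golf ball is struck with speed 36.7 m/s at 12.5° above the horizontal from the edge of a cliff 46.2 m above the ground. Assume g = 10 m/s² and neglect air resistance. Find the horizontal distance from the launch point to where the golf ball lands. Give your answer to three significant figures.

141 m

Components: v_x = 36.7 cos 12.5° = 35.83 m/s, v_y = 36.7 sin 12.5° = 7.943 m/s.
Vertical: 0 = 46.2 + 7.943 t − ½(10) t² ⇒ 5.000 t² − 7.943 t − 46.2 = 0.
t = [7.943 + √(63.09 + 924.0)] / 10.00 = 3.936 s.
Horizontal: R = v_x · t = 35.83 × 3.936 = 141 m.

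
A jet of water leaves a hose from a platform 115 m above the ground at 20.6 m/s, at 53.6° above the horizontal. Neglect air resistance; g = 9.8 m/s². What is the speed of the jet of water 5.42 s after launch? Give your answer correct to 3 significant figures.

38.5 m/s

v_x = 20.6 cos 53.6° = 12.22 m/s (constant).
v_y(t) = 20.6 sin 53.6° − g t = 16.58 − 9.8 × 5.42 = -36.54 m/s.
Speed = √(v_x² + v_y²) = √(149.3 + 1335) = 38.5 m/s.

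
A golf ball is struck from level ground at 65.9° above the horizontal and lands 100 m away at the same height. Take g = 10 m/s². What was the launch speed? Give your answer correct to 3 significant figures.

36.6 m/s

On level ground, R = v₀² sin(2θ) / g, so v₀ = √(R g / sin 2θ).
sin(2 × 65.9°) = 0.7455.
v₀ = √(100 × 10 / 0.7455) = √1341 = 36.6 m/s.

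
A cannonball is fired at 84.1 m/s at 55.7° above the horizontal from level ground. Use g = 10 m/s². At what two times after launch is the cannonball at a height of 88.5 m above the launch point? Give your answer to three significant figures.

1.42 s and 12.5 s

v_y0 = 84.1 sin 55.7° = 69.47 m/s.
Set y = v_y0 t − ½ g t² = 88.5: 5.000 t² − 69.47 t + 88.5 = 0.
t = [69.47 ± √(4826 − 1770)] / 10 = (69.47 ± 55.28) / 10, giving t = 1.42 s or t = 12.5 s.
So the cannonball is at 88.5 m at t = 1.42 s (rising) and t = 12.5 s (falling).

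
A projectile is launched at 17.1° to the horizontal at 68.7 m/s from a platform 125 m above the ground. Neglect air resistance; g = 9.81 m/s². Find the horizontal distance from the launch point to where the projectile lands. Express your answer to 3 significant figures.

Components: v_x = 68.7 cos 17.1° = 65.66 m/s, v_y = 68.7 sin 17.1° = 20.20 m/s.
Vertical: 0 = 125 + 20.20 t − ½(9.81) t² ⇒ 4.905 t² − 20.20 t − 125 = 0.
t = [20.20 + √(408.0 + 2452)] / 9.810 = 7.511 s.
Horizontal: R = v_x · t = 65.66 × 7.511 = 493 m.

493 m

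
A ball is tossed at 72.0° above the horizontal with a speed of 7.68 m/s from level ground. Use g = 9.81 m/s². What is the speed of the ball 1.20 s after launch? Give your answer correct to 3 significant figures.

v_x = 7.68 cos 72.0° = 2.373 m/s (constant).
v_y(t) = 7.68 sin 72.0° − g t = 7.304 − 9.81 × 1.20 = -4.468 m/s.
Speed = √(v_x² + v_y²) = √(5.631 + 19.96) = 5.06 m/s.

5.06 m/s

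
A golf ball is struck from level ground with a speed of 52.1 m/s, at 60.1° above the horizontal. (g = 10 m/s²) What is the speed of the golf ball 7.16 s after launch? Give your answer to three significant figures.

v_x = 52.1 cos 60.1° = 25.97 m/s (constant).
v_y(t) = 52.1 sin 60.1° − g t = 45.17 − 10 × 7.16 = -26.43 m/s.
Speed = √(v_x² + v_y²) = √(674.4 + 698.5) = 37.1 m/s.

37.1 m/s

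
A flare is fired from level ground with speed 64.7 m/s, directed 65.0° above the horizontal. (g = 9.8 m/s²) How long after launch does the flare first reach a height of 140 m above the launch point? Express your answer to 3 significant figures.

v_y0 = 64.7 sin 65.0° = 58.64 m/s.
Set y = v_y0 t − ½ g t² = 140: 4.900 t² − 58.64 t + 140 = 0.
t = [58.64 ± √(3439 − 2744)] / 9.8 = (58.64 ± 26.36) / 9.8, giving t = 3.29 s or t = 8.67 s.
The flare is on the way up at the first time, so t = 3.29 s.

3.29 s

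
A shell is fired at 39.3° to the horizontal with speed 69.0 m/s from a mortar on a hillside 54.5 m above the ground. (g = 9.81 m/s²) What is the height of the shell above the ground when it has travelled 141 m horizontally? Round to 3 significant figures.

136 m

v_x = 69.0 cos 39.3° = 53.39 m/s, v_y0 = 69.0 sin 39.3° = 43.70 m/s.
Time to reach x = 141 m: t = x / v_x = 141 / 53.39 = 2.641 s.
y = 54.5 + v_y0 t − ½ g t² = 54.5 + 43.70×2.641 − 4.905×2.641² = 136 m.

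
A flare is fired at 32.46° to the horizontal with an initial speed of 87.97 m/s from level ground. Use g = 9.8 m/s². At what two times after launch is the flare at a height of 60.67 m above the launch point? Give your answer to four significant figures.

1.527 s and 8.109 s

v_y0 = 87.97 sin 32.46° = 47.214 m/s.
Set y = v_y0 t − ½ g t² = 60.67: 4.900 t² − 47.214 t + 60.67 = 0.
t = [47.214 ± √(2229.2 − 1189.1)] / 9.8 = (47.214 ± 32.251) / 9.8, giving t = 1.527 s or t = 8.109 s.
So the flare is at 60.67 m at t = 1.527 s (rising) and t = 8.109 s (falling).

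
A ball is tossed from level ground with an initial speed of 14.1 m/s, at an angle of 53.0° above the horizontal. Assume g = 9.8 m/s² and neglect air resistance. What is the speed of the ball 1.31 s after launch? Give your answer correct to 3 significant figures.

v_x = 14.1 cos 53.0° = 8.486 m/s (constant).
v_y(t) = 14.1 sin 53.0° − g t = 11.26 − 9.8 × 1.31 = -1.578 m/s.
Speed = √(v_x² + v_y²) = √(72.01 + 2.490) = 8.63 m/s.

8.63 m/s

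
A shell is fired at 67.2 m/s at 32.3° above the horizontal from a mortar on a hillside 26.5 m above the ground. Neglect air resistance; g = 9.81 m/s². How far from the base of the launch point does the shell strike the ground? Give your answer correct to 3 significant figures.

Components: v_x = 67.2 cos 32.3° = 56.80 m/s, v_y = 67.2 sin 32.3° = 35.91 m/s.
Vertical: 0 = 26.5 + 35.91 t − ½(9.81) t² ⇒ 4.905 t² − 35.91 t − 26.5 = 0.
t = [35.91 + √(1290 + 519.9)] / 9.810 = 7.997 s.
Horizontal: R = v_x · t = 56.80 × 7.997 = 454 m.

454 m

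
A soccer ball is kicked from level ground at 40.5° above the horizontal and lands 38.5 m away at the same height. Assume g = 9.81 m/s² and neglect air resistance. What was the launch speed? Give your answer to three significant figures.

On level ground, R = v₀² sin(2θ) / g, so v₀ = √(R g / sin 2θ).
sin(2 × 40.5°) = 0.9877.
v₀ = √(38.5 × 9.81 / 0.9877) = √382.4 = 19.6 m/s.

19.6 m/s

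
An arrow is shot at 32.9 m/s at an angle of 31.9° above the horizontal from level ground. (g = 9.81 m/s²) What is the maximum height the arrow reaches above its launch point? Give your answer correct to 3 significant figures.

Vertical component of launch velocity: v_y = 32.9 sin 31.9° = 17.39 m/s.
At the highest point the vertical velocity is zero, so v_y² = 2 g h_max.
h_max = (17.39)² / (2 × 9.81) = 302.4 / 19.62 = 15.4 m.

15.4 m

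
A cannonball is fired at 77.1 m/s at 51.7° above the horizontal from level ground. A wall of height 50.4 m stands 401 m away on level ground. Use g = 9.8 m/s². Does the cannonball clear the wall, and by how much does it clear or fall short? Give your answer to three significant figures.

Yes — it clears the wall by 112 m.

v_x = 77.1 cos 51.7° = 47.78 m/s; v_y0 = 77.1 sin 51.7° = 60.51 m/s.
Time to reach the wall: t = 401 / 47.78 = 8.393 s.
Height at that point: y = 60.51×8.393 − 4.900×8.393² = 162.7 m.
That is 162.7 − 50.4 = 112 m above the top of the wall, so the cannonball clears it.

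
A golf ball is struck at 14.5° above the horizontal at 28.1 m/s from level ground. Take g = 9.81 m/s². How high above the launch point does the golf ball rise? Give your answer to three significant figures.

Vertical component of launch velocity: v_y = 28.1 sin 14.5° = 7.036 m/s.
At the highest point the vertical velocity is zero, so v_y² = 2 g h_max.
h_max = (7.036)² / (2 × 9.81) = 49.51 / 19.62 = 2.52 m.

2.52 m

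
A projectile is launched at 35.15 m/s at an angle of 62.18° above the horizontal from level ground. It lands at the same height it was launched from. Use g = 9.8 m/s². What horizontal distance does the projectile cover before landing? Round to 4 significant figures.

104.1 m

For level ground, R = v₀² sin(2θ) / g.
sin(2 × 62.18°) = sin 124.36° = 0.8255.
R = (35.15)² × 0.8255 / 9.8 = 104.1 m.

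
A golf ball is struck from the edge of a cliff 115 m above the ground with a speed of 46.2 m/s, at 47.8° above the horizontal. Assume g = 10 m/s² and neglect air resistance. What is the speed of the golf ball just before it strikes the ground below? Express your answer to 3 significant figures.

v_x = 46.2 cos 47.8° = 31.03 m/s is unchanged throughout.
For the vertical component, v_y² = v_y0² + 2 g h = (34.23)² + 2×10×115 = 3472, so |v_y| = 58.92 m/s.
Impact speed = √(v_x² + v_y²) = √(962.9 + 3472) = 66.6 m/s.

66.6 m/s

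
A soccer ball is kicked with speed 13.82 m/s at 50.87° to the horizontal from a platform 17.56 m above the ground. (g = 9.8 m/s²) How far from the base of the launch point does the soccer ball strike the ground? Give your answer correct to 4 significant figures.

28.61 m

Components: v_x = 13.82 cos 50.87° = 8.7216 m/s, v_y = 13.82 sin 50.87° = 10.720 m/s.
Vertical: 0 = 17.56 + 10.720 t − ½(9.8) t² ⇒ 4.900 t² − 10.720 t − 17.56 = 0.
t = [10.720 + √(114.92 + 344.18)] / 9.800 = 3.2803 s.
Horizontal: R = v_x · t = 8.7216 × 3.2803 = 28.61 m.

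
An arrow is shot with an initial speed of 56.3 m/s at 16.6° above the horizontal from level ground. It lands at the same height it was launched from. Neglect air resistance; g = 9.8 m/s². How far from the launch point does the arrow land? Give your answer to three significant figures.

Components: v_x = 56.3 cos 16.6° = 53.95 m/s, v_y = 56.3 sin 16.6° = 16.08 m/s.
Time of flight (same landing height): t = 2 v_y / g = 2 × 16.08 / 9.8 = 3.282 s.
Range: R = v_x · t = 53.95 × 3.282 = 177 m.

177 m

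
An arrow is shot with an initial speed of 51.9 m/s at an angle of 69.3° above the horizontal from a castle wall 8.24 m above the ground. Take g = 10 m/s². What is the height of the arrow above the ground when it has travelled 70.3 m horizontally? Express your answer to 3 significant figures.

v_x = 51.9 cos 69.3° = 18.35 m/s, v_y0 = 51.9 sin 69.3° = 48.55 m/s.
Time to reach x = 70.3 m: t = x / v_x = 70.3 / 18.35 = 3.831 s.
y = 8.24 + v_y0 t − ½ g t² = 8.24 + 48.55×3.831 − 5.000×3.831² = 121 m.

121 m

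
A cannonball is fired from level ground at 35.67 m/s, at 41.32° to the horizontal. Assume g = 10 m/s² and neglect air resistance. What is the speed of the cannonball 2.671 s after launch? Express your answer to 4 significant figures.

v_x = 35.67 cos 41.32° = 26.789 m/s (constant).
v_y(t) = 35.67 sin 41.32° − g t = 23.552 − 10 × 2.671 = -3.1580 m/s.
Speed = √(v_x² + v_y²) = √(717.65 + 9.9730) = 26.97 m/s.

26.97 m/s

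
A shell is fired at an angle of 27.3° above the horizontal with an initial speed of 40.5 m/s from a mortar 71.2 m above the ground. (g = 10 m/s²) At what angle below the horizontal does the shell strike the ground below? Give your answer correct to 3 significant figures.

49.4°

v_x = 40.5 cos 27.3° = 35.99 m/s.
At impact |v_y| = √(v_y0² + 2 g h) = √(18.58² + 2×10×71.2) = 42.06 m/s.
Angle below horizontal = arctan(|v_y| / v_x) = arctan(42.06 / 35.99) = 49.4°.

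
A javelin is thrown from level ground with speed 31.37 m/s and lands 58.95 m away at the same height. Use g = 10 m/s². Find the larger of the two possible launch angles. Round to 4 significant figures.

71.60°

Level-ground range: R = v₀² sin(2θ)/g ⇒ sin 2θ = R g / v₀² = 58.95×10/31.37² = 0.5990.
2θ = arcsin(0.5990) = 36.798° or 180° − 36.798° = 143.202°.
So θ = 18.40° or θ = 71.60°.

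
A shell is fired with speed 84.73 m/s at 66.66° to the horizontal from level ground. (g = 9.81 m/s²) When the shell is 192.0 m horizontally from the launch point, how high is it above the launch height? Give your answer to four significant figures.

v_x = 84.73 cos 66.66° = 33.569 m/s, v_y0 = 84.73 sin 66.66° = 77.797 m/s.
Time to reach x = 192.0 m: t = x / v_x = 192.0 / 33.569 = 5.7196 s.
y = v_y0 t − ½ g t² = 77.797×5.7196 − 4.905×5.7196² = 284.5 m.

284.5 m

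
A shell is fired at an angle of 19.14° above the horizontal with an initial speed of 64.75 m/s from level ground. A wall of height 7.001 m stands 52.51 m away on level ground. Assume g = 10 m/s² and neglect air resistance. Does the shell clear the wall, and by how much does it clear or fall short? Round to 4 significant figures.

v_x = 64.75 cos 19.14° = 61.171 m/s; v_y0 = 64.75 sin 19.14° = 21.230 m/s.
Time to reach the wall: t = 52.51 / 61.171 = 0.85841 s.
Height at that point: y = 21.230×0.85841 − 5.000×0.85841² = 14.540 m.
That is 14.540 − 7.001 = 7.539 m above the top of the wall, so the shell clears it.

Yes — it clears the wall by 7.539 m.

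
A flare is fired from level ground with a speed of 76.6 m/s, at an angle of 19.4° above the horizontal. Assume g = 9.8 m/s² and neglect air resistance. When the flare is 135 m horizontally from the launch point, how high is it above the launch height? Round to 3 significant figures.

v_x = 76.6 cos 19.4° = 72.25 m/s, v_y0 = 76.6 sin 19.4° = 25.44 m/s.
Time to reach x = 135 m: t = x / v_x = 135 / 72.25 = 1.869 s.
y = v_y0 t − ½ g t² = 25.44×1.869 − 4.900×1.869² = 30.4 m.

30.4 m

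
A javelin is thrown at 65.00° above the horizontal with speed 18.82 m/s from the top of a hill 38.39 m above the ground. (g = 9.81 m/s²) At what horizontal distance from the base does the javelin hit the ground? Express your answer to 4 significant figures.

40.03 m

Components: v_x = 18.82 cos 65.00° = 7.9537 m/s, v_y = 18.82 sin 65.00° = 17.057 m/s.
Vertical: 0 = 38.39 + 17.057 t − ½(9.81) t² ⇒ 4.905 t² − 17.057 t − 38.39 = 0.
t = [17.057 + √(290.94 + 753.21)] / 9.810 = 5.0327 s.
Horizontal: R = v_x · t = 7.9537 × 5.0327 = 40.03 m.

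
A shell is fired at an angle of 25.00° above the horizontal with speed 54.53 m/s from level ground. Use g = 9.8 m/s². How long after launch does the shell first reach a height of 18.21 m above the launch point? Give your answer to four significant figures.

v_y0 = 54.53 sin 25.00° = 23.045 m/s.
Set y = v_y0 t − ½ g t² = 18.21: 4.900 t² − 23.045 t + 18.21 = 0.
t = [23.045 ± √(531.07 − 356.92)] / 9.8 = (23.045 ± 13.197) / 9.8, giving t = 1.005 s or t = 3.698 s.
The shell is on the way up at the first time, so t = 1.005 s.

1.005 s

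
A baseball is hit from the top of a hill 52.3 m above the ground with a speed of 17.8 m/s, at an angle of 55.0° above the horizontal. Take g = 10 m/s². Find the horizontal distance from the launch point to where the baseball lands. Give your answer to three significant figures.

Components: v_x = 17.8 cos 55.0° = 10.21 m/s, v_y = 17.8 sin 55.0° = 14.58 m/s.
Vertical: 0 = 52.3 + 14.58 t − ½(10) t² ⇒ 5.000 t² − 14.58 t − 52.3 = 0.
t = [14.58 + √(212.6 + 1046)] / 10.00 = 5.006 s.
Horizontal: R = v_x · t = 10.21 × 5.006 = 51.1 m.

51.1 m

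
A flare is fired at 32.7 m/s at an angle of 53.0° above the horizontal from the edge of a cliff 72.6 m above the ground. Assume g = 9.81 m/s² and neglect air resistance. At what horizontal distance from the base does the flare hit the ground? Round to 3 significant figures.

144 m

Components: v_x = 32.7 cos 53.0° = 19.68 m/s, v_y = 32.7 sin 53.0° = 26.12 m/s.
Vertical: 0 = 72.6 + 26.12 t − ½(9.81) t² ⇒ 4.905 t² − 26.12 t − 72.6 = 0.
t = [26.12 + √(682.3 + 1424)] / 9.810 = 7.341 s.
Horizontal: R = v_x · t = 19.68 × 7.341 = 144 m.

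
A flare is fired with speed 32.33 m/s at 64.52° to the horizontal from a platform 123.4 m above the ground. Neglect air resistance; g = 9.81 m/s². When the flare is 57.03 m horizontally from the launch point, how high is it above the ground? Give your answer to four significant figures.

v_x = 32.33 cos 64.52° = 13.908 m/s, v_y0 = 32.33 sin 64.52° = 29.185 m/s.
Time to reach x = 57.03 m: t = x / v_x = 57.03 / 13.908 = 4.1005 s.
y = 123.4 + v_y0 t − ½ g t² = 123.4 + 29.185×4.1005 − 4.905×4.1005² = 160.6 m.

160.6 m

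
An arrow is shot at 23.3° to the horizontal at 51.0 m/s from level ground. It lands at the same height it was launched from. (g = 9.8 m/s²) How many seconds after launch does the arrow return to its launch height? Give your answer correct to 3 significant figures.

Vertical component: v_y = 51.0 sin 23.3° = 20.17 m/s.
For a projectile landing at launch height, time of flight is t = 2 v_y / g = 2 × 20.17 / 9.8 = 4.12 s.

4.12 s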